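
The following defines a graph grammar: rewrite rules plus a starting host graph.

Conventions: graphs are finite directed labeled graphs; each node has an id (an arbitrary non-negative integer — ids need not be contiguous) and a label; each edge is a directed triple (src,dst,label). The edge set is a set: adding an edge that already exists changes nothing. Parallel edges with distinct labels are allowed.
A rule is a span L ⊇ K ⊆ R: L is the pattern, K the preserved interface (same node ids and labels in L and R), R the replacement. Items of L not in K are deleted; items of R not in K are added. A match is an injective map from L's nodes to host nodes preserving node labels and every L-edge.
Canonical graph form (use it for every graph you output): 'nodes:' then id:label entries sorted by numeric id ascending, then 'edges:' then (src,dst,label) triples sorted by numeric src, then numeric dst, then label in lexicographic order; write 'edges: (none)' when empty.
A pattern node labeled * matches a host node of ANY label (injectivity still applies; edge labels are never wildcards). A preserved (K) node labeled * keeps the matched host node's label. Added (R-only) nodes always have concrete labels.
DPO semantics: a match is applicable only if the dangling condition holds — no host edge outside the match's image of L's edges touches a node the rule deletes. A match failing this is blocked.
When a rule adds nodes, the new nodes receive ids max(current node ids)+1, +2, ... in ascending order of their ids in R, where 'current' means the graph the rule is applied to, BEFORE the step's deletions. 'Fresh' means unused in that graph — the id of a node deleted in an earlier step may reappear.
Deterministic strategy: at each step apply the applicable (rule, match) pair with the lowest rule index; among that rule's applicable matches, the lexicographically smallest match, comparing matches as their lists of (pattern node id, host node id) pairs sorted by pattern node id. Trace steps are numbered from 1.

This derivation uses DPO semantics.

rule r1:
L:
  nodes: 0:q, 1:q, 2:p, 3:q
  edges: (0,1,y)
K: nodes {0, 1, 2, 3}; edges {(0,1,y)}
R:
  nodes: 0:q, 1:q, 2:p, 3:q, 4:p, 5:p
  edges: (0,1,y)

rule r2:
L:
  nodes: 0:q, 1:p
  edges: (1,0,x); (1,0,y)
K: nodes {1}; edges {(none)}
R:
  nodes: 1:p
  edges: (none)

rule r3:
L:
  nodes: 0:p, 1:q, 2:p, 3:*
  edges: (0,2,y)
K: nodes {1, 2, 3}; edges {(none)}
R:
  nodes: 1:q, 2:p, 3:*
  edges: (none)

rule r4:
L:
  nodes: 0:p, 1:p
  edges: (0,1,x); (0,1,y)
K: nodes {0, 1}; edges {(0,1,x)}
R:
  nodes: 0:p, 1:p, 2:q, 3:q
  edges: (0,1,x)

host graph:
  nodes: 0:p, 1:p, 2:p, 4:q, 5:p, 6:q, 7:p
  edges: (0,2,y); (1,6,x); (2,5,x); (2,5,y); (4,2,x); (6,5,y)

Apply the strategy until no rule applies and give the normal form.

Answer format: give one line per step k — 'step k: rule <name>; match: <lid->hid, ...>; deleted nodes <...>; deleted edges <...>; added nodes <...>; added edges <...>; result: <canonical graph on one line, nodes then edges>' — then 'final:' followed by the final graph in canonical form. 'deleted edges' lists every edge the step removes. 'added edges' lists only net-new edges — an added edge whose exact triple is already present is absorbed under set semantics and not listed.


step 1: rule r3; match: 0->0, 1->4, 2->2, 3->1; deleted nodes 0; deleted edges (0,2,y); added nodes (none); added edges (none); result: nodes: 1:p, 2:p, 4:q, 5:p, 6:q, 7:p edges: (1,6,x); (2,5,x); (2,5,y); (4,2,x); (6,5,y)
step 2: rule r4; match: 0->2, 1->5; deleted nodes (none); deleted edges (2,5,y); added nodes 8, 9; added edges (none); result: nodes: 1:p, 2:p, 4:q, 5:p, 6:q, 7:p, 8:q, 9:q edges: (1,6,x); (2,5,x); (4,2,x); (6,5,y)
final:
nodes: 1:p, 2:p, 4:q, 5:p, 6:q, 7:p, 8:q, 9:q
edges: (1,6,x); (2,5,x); (4,2,x); (6,5,y)


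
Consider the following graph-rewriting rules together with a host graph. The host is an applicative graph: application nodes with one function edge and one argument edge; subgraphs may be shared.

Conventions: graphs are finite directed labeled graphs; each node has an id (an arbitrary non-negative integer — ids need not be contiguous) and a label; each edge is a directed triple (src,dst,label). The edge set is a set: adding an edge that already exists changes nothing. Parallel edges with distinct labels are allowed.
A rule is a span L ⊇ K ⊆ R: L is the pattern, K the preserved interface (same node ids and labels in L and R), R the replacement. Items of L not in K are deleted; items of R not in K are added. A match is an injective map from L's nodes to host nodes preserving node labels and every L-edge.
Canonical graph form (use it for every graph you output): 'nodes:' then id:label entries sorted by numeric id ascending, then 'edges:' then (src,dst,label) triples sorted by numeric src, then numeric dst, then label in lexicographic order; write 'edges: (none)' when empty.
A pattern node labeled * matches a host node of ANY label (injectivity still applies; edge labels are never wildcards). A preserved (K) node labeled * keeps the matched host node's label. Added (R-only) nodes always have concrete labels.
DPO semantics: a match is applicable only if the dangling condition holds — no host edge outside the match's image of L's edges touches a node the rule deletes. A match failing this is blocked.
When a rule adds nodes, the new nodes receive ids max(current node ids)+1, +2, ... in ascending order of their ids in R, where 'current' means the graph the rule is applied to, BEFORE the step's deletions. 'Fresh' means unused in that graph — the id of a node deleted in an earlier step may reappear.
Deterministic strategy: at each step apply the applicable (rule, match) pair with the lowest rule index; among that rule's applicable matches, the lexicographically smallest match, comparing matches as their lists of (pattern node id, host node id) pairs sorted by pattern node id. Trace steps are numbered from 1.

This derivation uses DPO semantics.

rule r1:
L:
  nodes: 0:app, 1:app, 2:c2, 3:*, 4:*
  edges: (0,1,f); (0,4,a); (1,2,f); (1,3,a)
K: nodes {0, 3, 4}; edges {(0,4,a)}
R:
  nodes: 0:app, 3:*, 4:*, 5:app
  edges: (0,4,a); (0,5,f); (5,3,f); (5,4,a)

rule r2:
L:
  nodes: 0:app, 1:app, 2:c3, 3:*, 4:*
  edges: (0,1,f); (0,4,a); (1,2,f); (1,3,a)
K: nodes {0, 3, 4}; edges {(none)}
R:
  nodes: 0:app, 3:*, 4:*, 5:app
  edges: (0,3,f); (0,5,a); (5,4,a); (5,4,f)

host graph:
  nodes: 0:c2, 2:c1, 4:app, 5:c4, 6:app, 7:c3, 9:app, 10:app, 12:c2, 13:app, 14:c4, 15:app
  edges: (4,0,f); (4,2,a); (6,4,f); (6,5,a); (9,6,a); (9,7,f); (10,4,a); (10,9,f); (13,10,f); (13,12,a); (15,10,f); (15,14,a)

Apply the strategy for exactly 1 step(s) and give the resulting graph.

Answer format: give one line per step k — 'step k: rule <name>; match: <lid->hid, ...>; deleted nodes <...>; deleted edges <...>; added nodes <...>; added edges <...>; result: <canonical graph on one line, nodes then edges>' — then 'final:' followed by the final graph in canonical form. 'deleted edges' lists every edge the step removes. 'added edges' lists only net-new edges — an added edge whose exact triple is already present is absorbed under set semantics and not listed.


step 1: rule r2; match: 0->10, 1->9, 2->7, 3->6, 4->4; deleted nodes 7, 9; deleted edges (9,6,a); (9,7,f); (10,4,a); (10,9,f); added nodes 16; added edges (10,6,f); (10,16,a); (16,4,a); (16,4,f); result: nodes: 0:c2, 2:c1, 4:app, 5:c4, 6:app, 10:app, 12:c2, 13:app, 14:c4, 15:app, 16:app edges: (4,0,f); (4,2,a); (6,4,f); (6,5,a); (10,6,f); (10,16,a); (13,10,f); (13,12,a); (15,10,f); (15,14,a); (16,4,a); (16,4,f)
final:
nodes: 0:c2, 2:c1, 4:app, 5:c4, 6:app, 10:app, 12:c2, 13:app, 14:c4, 15:app, 16:app
edges: (4,0,f); (4,2,a); (6,4,f); (6,5,a); (10,6,f); (10,16,a); (13,10,f); (13,12,a); (15,10,f); (15,14,a); (16,4,a); (16,4,f)


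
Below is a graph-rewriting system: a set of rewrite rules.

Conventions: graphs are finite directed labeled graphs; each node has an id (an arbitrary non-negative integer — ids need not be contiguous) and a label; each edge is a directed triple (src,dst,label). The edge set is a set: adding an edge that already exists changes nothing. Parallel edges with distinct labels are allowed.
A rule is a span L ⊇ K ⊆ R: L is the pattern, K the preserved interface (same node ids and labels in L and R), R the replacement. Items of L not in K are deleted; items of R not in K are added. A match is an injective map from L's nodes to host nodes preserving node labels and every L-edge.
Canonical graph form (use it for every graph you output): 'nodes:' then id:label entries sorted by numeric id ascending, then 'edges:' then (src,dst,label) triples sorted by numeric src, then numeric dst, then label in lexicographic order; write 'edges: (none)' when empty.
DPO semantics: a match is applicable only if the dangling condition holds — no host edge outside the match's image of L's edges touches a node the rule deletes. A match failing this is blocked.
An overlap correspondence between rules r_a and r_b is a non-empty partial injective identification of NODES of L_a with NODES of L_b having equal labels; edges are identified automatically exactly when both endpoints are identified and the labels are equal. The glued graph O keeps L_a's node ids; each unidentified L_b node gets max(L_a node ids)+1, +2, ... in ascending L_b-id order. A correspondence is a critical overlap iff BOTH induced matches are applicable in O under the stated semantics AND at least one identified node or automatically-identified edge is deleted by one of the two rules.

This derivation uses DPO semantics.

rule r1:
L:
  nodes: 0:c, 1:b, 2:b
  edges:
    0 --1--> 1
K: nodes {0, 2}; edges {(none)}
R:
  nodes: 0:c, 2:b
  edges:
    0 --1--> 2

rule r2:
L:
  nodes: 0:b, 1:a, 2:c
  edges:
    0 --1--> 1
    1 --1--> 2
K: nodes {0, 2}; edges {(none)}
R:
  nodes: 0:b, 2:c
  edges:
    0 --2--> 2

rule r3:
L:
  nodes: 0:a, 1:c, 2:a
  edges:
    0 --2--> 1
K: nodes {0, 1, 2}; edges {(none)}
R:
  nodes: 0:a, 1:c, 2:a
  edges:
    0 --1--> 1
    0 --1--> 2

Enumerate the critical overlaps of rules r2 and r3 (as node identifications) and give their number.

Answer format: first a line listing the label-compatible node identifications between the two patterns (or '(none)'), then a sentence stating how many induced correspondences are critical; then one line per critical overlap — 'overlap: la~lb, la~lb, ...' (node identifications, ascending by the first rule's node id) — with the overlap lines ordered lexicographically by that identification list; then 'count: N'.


label-compatible node identifications between L(r2) and L(r3): 1~0, 1~2, 2~1
2 of the induced correspondences are critical overlaps of r2 and r3.
overlap: 1~2
overlap: 1~2, 2~1
count: 2


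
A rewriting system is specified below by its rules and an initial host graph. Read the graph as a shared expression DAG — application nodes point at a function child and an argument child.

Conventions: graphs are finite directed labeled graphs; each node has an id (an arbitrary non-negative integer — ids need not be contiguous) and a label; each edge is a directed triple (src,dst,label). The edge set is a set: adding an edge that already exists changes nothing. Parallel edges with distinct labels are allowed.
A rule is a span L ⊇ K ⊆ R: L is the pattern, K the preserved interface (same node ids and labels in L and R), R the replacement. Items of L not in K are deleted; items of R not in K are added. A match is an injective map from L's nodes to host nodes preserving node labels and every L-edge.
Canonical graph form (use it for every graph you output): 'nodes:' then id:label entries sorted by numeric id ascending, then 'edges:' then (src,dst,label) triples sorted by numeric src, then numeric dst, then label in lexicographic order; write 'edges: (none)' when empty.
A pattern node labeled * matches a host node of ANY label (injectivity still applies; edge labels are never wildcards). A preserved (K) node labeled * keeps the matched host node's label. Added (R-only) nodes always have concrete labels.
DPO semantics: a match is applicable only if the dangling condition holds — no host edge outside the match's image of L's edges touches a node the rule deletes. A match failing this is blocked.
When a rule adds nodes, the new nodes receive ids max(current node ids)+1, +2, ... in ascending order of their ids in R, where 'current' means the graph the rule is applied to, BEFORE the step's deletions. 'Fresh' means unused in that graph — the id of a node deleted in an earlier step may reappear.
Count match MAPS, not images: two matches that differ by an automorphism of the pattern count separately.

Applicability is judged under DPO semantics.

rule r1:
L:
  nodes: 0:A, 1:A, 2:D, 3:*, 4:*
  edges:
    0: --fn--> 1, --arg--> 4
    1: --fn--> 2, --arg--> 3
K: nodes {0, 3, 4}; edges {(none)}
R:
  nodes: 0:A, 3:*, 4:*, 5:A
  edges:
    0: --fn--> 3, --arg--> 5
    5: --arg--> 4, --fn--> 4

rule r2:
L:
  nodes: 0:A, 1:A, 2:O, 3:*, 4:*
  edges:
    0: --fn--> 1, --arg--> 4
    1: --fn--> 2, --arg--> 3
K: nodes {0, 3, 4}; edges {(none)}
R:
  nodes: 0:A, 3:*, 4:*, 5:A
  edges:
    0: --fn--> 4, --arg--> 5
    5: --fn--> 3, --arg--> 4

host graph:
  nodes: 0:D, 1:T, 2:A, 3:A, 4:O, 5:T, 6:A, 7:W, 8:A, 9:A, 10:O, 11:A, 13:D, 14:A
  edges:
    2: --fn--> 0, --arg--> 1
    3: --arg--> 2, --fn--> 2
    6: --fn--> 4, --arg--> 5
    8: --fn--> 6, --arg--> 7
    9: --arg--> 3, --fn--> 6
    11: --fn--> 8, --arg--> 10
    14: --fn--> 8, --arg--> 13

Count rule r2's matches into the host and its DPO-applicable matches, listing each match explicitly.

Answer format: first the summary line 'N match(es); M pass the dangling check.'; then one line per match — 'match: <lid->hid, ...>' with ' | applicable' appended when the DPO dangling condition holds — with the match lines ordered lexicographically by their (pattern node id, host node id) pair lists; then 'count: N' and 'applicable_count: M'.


2 match(es); 0 pass the dangling check.
match: 0->8, 1->6, 2->4, 3->5, 4->7
match: 0->9, 1->6, 2->4, 3->5, 4->3
count: 2
applicable_count: 0


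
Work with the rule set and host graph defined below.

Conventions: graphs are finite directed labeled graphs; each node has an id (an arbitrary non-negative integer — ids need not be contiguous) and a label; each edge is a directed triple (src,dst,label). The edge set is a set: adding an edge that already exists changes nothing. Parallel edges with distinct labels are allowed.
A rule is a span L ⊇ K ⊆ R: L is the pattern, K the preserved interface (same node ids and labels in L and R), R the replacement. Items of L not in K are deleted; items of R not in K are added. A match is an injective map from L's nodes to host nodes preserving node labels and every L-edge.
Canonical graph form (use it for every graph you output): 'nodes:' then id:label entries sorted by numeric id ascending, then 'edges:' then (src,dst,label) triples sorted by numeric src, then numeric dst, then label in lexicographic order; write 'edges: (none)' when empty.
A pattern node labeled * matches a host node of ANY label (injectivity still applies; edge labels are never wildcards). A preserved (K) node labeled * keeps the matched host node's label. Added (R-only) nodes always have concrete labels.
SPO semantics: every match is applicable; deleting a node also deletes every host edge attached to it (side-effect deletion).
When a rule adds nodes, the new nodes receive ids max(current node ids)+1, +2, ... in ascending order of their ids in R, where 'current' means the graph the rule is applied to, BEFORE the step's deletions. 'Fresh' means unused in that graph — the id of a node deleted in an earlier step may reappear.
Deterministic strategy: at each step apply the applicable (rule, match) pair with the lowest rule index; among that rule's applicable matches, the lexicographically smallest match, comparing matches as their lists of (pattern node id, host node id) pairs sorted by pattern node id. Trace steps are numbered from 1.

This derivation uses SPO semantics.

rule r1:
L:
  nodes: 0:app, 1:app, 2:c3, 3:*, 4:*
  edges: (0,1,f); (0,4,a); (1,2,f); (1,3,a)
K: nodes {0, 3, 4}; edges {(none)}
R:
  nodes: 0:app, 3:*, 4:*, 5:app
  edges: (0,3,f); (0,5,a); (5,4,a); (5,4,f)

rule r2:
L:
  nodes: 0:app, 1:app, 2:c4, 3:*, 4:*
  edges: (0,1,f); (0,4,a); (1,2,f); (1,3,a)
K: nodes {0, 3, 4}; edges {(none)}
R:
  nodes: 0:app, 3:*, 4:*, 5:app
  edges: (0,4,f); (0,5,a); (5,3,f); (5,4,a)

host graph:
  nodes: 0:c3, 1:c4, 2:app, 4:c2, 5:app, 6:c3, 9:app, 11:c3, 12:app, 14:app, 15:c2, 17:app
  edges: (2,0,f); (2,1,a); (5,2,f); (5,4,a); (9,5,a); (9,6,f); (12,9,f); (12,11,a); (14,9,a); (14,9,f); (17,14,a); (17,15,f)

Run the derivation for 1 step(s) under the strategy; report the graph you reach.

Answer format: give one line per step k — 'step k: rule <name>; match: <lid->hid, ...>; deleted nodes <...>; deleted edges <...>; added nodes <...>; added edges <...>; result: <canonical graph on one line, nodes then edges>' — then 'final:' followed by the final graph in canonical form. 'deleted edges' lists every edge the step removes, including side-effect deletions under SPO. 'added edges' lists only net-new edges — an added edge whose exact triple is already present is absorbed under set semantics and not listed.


step 1: rule r1; match: 0->5, 1->2, 2->0, 3->1, 4->4; deleted nodes 0, 2; deleted edges (2,0,f); (2,1,a); (5,2,f); (5,4,a); added nodes 18; added edges (5,1,f); (5,18,a); (18,4,a); (18,4,f); result: nodes: 1:c4, 4:c2, 5:app, 6:c3, 9:app, 11:c3, 12:app, 14:app, 15:c2, 17:app, 18:app edges: (5,1,f); (5,18,a); (9,5,a); (9,6,f); (12,9,f); (12,11,a); (14,9,a); (14,9,f); (17,14,a); (17,15,f); (18,4,a); (18,4,f)
final:
nodes: 1:c4, 4:c2, 5:app, 6:c3, 9:app, 11:c3, 12:app, 14:app, 15:c2, 17:app, 18:app
edges: (5,1,f); (5,18,a); (9,5,a); (9,6,f); (12,9,f); (12,11,a); (14,9,a); (14,9,f); (17,14,a); (17,15,f); (18,4,a); (18,4,f)


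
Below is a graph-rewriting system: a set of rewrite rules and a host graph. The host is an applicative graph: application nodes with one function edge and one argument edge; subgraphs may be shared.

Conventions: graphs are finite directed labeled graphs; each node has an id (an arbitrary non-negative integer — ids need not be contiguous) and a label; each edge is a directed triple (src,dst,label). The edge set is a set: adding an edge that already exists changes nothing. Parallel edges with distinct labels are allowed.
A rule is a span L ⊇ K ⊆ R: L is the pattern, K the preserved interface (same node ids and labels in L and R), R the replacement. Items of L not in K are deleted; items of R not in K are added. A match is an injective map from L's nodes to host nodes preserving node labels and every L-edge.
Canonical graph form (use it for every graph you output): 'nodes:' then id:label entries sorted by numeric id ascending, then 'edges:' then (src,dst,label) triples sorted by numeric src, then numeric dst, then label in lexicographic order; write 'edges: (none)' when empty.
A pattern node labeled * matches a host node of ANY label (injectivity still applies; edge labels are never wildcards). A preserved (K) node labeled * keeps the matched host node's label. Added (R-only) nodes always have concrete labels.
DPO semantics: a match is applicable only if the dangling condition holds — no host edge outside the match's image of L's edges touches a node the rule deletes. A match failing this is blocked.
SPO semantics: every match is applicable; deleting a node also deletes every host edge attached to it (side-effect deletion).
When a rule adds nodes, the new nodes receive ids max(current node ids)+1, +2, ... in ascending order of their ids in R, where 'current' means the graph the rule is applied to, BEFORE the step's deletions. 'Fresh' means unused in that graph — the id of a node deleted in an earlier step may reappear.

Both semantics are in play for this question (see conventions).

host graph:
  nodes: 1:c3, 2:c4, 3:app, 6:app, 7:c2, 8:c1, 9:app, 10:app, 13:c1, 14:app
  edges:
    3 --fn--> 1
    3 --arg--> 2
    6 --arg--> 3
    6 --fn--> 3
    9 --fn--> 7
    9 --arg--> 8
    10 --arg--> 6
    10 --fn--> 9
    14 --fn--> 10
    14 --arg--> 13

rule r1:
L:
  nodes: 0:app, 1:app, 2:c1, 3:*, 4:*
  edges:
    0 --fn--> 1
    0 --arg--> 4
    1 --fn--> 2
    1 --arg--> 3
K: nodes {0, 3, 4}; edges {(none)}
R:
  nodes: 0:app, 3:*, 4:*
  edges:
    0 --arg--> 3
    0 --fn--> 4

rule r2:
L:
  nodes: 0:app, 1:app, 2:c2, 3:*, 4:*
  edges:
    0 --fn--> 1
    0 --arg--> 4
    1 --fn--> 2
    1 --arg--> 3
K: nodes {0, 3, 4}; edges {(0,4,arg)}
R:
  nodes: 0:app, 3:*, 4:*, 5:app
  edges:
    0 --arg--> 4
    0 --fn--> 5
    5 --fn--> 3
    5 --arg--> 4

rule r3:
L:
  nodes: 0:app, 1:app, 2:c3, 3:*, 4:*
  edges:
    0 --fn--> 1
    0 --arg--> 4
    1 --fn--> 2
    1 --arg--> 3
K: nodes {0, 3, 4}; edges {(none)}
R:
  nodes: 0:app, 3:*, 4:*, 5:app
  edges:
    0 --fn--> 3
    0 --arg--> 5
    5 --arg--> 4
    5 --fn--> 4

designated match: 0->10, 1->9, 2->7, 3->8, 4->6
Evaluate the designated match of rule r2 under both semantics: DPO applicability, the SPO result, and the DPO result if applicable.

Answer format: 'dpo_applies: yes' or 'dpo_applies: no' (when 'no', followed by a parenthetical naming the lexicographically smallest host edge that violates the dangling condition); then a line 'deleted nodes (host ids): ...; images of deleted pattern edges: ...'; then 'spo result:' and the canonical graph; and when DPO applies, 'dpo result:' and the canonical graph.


dpo_applies: yes
deleted nodes (host ids): 7, 9; images of deleted pattern edges: (9,7,fn); (9,8,arg); (10,9,fn)
spo result:
nodes: 1:c3, 2:c4, 3:app, 6:app, 8:c1, 10:app, 13:c1, 14:app, 15:app
edges: (3,1,fn); (3,2,arg); (6,3,arg); (6,3,fn); (10,6,arg); (10,15,fn); (14,10,fn); (14,13,arg); (15,6,arg); (15,8,fn)
dpo result:
nodes: 1:c3, 2:c4, 3:app, 6:app, 8:c1, 10:app, 13:c1, 14:app, 15:app
edges: (3,1,fn); (3,2,arg); (6,3,arg); (6,3,fn); (10,6,arg); (10,15,fn); (14,10,fn); (14,13,arg); (15,6,arg); (15,8,fn)


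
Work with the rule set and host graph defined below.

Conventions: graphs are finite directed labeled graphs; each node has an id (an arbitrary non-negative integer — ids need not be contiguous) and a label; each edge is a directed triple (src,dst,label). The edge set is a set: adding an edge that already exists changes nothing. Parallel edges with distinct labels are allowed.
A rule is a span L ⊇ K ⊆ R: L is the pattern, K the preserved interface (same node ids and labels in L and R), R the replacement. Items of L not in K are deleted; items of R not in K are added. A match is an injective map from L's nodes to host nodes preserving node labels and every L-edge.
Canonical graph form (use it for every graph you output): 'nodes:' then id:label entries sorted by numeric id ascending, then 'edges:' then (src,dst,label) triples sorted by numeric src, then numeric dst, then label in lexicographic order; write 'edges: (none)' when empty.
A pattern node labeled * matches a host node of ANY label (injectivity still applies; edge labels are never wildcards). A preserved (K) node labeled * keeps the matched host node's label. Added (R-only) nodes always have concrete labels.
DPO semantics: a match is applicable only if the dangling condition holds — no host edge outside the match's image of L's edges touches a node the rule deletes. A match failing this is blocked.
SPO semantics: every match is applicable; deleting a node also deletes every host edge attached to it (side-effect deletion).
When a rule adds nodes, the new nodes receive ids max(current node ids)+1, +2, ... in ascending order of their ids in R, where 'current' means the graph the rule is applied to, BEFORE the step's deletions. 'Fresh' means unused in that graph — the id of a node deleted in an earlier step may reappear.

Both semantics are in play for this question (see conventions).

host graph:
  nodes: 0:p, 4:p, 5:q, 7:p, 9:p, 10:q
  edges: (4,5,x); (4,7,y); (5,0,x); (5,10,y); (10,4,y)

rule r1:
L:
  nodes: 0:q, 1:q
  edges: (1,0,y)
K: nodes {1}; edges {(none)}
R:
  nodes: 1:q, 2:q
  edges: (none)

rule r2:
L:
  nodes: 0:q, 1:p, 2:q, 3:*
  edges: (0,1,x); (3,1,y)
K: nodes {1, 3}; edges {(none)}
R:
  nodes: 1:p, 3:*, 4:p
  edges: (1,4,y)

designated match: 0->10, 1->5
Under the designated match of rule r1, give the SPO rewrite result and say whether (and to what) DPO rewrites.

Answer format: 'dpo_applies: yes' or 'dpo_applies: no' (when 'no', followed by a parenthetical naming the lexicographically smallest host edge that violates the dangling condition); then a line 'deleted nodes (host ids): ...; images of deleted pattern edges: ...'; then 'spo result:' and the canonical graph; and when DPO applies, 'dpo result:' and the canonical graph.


dpo_applies: no
(the rule deletes node 10, which keeps host edge (10,4,y) outside the match image — the dangling condition fails, DPO blocks; SPO proceeds and side-deletes such edges)
deleted nodes (host ids): 10; images of deleted pattern edges: (5,10,y)
spo result:
nodes: 0:p, 4:p, 5:q, 7:p, 9:p, 11:q
edges: (4,5,x); (4,7,y); (5,0,x)


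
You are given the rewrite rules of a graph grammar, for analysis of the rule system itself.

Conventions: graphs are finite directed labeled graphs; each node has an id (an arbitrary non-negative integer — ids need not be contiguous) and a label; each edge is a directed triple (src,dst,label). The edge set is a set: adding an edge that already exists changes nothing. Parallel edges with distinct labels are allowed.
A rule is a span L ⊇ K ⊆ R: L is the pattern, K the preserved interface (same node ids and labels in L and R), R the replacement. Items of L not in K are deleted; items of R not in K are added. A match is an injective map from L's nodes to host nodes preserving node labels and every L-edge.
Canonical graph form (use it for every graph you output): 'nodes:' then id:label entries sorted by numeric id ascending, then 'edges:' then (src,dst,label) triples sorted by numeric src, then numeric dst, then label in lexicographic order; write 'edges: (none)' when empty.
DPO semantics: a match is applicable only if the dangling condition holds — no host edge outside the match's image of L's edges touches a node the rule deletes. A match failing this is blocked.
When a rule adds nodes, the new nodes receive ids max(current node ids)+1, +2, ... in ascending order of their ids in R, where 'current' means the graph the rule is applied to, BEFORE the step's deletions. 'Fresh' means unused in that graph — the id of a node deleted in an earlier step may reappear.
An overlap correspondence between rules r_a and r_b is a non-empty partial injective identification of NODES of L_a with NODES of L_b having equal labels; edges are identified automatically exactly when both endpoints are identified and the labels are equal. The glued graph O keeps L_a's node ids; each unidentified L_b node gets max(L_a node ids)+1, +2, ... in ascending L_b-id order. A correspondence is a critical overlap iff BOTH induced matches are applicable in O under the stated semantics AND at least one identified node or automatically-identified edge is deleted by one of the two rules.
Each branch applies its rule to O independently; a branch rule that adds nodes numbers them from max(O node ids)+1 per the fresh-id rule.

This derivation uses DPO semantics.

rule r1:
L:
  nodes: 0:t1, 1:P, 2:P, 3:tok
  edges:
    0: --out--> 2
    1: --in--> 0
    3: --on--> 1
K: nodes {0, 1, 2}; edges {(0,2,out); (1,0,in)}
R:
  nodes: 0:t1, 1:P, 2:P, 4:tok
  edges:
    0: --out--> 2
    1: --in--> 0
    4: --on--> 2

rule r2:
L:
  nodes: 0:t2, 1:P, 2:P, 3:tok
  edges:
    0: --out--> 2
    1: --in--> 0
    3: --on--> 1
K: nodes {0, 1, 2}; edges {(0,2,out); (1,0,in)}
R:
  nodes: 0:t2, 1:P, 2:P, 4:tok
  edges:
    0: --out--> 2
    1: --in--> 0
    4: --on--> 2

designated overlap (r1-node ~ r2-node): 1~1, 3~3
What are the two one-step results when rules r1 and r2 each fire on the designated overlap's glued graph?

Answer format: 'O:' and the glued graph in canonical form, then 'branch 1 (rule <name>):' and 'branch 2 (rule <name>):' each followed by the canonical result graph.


O:
nodes: 0:t1, 1:P, 2:P, 3:tok, 4:t2, 5:P
edges: (0,2,out); (1,0,in); (1,4,in); (3,1,on); (4,5,out)
branch 1 (rule r1):
nodes: 0:t1, 1:P, 2:P, 4:t2, 5:P, 6:tok
edges: (0,2,out); (1,0,in); (1,4,in); (4,5,out); (6,2,on)
branch 2 (rule r2):
nodes: 0:t1, 1:P, 2:P, 4:t2, 5:P, 6:tok
edges: (0,2,out); (1,0,in); (1,4,in); (4,5,out); (6,5,on)


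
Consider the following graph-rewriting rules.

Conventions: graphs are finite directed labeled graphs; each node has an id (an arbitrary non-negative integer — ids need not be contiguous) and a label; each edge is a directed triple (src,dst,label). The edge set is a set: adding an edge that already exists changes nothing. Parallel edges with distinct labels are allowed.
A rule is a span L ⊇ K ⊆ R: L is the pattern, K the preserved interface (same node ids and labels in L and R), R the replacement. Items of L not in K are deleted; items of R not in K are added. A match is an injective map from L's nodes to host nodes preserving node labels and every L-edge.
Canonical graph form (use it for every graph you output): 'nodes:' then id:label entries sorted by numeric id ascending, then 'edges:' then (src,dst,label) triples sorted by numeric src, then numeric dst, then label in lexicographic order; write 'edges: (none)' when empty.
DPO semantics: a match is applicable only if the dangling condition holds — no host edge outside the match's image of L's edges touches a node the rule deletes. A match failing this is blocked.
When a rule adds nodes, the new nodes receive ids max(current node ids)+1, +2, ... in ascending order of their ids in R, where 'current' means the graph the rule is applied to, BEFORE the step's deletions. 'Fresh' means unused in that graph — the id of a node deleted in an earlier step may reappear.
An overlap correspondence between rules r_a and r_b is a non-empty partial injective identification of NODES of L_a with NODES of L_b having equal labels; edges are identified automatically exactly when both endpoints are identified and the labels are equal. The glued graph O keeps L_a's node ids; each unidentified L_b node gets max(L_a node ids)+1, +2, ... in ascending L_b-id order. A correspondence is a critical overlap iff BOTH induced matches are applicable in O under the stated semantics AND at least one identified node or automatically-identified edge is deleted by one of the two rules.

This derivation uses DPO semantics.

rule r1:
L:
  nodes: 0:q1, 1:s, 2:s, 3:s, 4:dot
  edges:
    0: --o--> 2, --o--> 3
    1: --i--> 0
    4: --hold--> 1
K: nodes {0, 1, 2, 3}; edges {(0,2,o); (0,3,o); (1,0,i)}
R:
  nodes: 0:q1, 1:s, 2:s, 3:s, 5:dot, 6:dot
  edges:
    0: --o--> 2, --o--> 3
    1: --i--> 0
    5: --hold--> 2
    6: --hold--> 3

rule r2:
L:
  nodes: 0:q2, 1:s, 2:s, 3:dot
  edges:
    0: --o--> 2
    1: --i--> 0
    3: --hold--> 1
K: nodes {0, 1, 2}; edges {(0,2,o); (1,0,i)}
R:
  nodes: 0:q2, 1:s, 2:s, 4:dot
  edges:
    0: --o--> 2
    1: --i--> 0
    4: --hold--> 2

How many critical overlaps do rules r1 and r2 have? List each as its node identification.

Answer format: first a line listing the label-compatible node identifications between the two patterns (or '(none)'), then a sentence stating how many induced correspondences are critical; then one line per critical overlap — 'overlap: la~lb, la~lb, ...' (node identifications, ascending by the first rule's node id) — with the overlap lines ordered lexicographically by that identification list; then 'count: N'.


label-compatible node identifications between L(r1) and L(r2): 1~1, 1~2, 2~1, 2~2, 3~1, 3~2, 4~3
3 of the induced correspondences are critical overlaps of r1 and r2.
overlap: 1~1, 2~2, 4~3
overlap: 1~1, 3~2, 4~3
overlap: 1~1, 4~3
count: 3


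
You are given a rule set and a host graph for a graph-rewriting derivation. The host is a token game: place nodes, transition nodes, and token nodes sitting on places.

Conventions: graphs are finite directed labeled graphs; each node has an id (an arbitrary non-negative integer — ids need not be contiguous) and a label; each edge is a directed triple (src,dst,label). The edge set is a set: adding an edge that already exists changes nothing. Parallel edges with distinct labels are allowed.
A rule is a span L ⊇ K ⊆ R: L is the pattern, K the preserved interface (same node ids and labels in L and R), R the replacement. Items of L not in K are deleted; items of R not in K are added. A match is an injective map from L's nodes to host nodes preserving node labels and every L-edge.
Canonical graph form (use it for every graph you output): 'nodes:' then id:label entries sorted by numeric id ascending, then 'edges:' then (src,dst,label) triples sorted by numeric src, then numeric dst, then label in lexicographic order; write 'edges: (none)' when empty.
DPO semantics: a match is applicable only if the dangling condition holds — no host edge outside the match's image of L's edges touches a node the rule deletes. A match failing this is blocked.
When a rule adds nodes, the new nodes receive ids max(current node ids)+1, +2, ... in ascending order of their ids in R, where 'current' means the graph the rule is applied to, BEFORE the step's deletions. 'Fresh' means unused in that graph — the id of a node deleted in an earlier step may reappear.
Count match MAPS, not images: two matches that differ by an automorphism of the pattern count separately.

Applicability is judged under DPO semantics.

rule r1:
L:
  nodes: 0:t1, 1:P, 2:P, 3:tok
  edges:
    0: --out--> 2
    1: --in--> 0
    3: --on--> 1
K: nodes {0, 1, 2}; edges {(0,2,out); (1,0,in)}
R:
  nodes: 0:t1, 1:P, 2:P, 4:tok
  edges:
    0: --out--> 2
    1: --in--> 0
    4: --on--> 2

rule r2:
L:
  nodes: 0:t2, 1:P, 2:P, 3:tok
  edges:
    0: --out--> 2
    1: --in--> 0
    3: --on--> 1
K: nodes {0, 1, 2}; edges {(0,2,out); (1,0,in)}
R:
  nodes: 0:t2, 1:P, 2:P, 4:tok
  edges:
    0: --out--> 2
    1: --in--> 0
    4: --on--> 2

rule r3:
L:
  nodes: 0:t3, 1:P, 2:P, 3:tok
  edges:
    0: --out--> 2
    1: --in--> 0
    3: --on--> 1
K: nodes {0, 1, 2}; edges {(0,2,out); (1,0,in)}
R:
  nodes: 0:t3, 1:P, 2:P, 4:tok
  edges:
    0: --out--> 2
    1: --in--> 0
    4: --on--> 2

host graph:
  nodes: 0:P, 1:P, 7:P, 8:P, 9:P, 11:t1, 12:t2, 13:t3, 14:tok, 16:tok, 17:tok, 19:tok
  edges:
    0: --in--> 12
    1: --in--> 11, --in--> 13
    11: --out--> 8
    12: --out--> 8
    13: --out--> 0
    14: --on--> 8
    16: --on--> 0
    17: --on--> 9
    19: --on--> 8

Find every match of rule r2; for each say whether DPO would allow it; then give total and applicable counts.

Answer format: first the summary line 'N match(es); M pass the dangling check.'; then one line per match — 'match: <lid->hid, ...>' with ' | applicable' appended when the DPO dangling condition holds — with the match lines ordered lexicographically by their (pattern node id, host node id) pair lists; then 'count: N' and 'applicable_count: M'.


1 match(es); 1 pass the dangling check.
match: 0->12, 1->0, 2->8, 3->16 | applicable
count: 1
applicable_count: 1


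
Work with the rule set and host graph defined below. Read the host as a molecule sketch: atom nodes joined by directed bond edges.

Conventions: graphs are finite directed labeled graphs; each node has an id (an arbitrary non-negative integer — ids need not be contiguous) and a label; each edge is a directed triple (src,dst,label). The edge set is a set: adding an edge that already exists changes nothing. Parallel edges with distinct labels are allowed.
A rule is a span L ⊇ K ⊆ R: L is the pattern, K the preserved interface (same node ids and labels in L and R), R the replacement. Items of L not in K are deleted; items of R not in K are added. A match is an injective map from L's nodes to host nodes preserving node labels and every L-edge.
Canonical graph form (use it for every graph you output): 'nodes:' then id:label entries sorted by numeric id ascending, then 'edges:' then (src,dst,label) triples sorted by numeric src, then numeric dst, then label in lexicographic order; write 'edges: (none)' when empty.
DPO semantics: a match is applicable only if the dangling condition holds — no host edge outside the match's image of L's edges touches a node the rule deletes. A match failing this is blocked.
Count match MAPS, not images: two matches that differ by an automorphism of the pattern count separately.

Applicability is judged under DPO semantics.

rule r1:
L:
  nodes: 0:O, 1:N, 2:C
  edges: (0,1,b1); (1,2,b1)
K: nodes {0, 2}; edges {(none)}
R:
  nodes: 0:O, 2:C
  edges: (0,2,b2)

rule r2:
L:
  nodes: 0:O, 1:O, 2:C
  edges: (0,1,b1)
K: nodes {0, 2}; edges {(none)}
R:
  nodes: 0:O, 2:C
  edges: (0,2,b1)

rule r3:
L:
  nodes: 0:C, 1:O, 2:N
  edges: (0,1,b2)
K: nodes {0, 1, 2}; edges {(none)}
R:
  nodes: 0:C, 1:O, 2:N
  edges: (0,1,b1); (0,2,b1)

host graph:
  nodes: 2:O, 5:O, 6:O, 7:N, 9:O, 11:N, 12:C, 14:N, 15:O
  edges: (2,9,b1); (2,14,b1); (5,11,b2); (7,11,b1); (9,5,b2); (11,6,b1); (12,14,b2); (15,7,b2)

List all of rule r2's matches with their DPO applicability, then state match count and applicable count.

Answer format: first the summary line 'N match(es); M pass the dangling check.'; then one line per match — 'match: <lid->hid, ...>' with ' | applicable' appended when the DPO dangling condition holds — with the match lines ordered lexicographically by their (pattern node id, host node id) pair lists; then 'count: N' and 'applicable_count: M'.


1 match(es); 0 pass the dangling check.
match: 0->2, 1->9, 2->12
count: 1
applicable_count: 0


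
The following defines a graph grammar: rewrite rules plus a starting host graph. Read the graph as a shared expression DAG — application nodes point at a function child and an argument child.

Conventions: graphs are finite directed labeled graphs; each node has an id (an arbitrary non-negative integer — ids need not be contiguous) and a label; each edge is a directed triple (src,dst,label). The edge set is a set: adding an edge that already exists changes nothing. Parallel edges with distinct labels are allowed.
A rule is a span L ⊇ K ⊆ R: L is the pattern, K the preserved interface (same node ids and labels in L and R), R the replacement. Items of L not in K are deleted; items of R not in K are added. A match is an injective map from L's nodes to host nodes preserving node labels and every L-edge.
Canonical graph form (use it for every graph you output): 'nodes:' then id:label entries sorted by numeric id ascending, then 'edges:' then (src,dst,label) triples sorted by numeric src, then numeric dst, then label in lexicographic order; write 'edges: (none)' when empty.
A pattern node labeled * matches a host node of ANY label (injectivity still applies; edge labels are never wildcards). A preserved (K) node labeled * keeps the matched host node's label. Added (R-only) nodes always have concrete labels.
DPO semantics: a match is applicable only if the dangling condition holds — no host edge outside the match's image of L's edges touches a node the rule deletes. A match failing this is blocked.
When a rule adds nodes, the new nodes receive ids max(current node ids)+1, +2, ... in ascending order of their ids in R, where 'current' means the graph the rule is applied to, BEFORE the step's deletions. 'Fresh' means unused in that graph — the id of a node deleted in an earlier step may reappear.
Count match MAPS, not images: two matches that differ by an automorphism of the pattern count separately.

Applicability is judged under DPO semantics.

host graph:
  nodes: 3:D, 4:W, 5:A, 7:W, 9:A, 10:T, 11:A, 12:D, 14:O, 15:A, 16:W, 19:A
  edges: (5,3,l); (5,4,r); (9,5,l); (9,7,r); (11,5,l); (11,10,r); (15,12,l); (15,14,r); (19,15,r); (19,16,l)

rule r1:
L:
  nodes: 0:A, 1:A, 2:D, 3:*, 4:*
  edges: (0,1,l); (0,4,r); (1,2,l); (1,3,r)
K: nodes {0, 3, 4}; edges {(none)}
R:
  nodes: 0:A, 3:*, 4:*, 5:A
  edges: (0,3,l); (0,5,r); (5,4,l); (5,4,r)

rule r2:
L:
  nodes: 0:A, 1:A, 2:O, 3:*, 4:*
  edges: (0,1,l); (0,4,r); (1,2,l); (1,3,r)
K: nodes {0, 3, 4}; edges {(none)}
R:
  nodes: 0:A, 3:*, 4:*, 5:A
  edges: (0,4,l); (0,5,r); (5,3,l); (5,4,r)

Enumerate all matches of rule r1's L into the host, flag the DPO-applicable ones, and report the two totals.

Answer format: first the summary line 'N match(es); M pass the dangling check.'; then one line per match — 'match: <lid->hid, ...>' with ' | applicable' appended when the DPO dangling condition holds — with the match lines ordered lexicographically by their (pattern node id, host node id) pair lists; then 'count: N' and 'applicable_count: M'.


2 match(es); 0 pass the dangling check.
match: 0->9, 1->5, 2->3, 3->4, 4->7
match: 0->11, 1->5, 2->3, 3->4, 4->10
count: 2
applicable_count: 0
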